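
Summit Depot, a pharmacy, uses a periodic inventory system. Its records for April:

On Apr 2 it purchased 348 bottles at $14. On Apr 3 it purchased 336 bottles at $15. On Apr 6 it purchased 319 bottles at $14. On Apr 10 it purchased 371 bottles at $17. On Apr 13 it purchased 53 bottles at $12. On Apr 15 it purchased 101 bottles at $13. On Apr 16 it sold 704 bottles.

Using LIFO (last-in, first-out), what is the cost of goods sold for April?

Apr 16, 704 sold [LIFO — newest first]: 101 @ $13 + 53 @ $12 + 371 @ $17 + 179 @ $14 = $10,762
Ending inventory: 348 @ $14 + 336 @ $15 + 140 @ $14 = $11,872

COGS = $10,762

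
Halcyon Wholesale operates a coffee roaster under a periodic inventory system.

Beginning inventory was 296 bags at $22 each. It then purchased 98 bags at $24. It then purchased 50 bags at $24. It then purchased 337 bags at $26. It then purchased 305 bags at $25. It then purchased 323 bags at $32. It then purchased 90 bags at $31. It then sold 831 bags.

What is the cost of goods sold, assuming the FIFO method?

COGS = $20,076

Sale 1 (831) [FIFO — oldest first]: 296 @ $22 + 98 @ $24 + 50 @ $24 + 337 @ $26 + 50 @ $25 = $20,076
Ending inventory: 255 @ $25 + 323 @ $32 + 90 @ $31 = $19,501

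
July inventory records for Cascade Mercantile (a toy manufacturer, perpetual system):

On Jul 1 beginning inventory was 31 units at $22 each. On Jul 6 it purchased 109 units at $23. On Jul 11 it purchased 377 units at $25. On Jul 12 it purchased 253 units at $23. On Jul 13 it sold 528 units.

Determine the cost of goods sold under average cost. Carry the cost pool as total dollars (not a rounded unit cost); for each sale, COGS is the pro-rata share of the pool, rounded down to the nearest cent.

After Jul 1: 31 on hand, pool $682.00 (≈ $22.0000 each)
After Jul 6: 140 on hand, pool $3,189.00 (≈ $22.7786 each)
After Jul 11: 517 on hand, pool $12,614.00 (≈ $24.3985 each)
After Jul 12: 770 on hand, pool $18,433.00 (≈ $23.9390 each)
Jul 13, sell 528: 528/770 × $18,433.00 → $12,639.77
Ending inventory (cost pool remaining) = $5,793.23
Check: goods available $18,433.00 = COGS $12,639.77 + ending $5,793.23

COGS = $12,639.77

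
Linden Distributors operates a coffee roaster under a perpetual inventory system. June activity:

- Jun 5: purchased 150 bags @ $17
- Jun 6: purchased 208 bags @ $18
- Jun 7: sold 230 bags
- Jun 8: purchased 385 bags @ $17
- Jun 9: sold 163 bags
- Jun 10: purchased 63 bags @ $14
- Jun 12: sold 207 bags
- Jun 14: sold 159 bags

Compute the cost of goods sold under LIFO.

COGS = $12,922

Jun 7, 230 sold [LIFO — newest first]: 208 @ $18 + 22 @ $17 = $4,118
Jun 9, 163 sold [LIFO — newest first]: 163 @ $17 = $2,771
Jun 12, 207 sold [LIFO — newest first]: 63 @ $14 + 144 @ $17 = $3,330
Jun 14, 159 sold [LIFO — newest first]: 78 @ $17 + 81 @ $17 = $2,703
Total COGS = $4,118 + $2,771 + $3,330 + $2,703 = $12,922
Ending inventory: 47 @ $17 = $799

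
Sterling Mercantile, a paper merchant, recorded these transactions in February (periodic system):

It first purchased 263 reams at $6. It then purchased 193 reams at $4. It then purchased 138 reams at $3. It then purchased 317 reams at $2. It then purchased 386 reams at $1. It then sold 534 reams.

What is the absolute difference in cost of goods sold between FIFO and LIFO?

FIFO COGS: 263 @ $6 + 193 @ $4 + 78 @ $3 = $2,584
LIFO COGS: 386 @ $1 + 148 @ $2 = $682
Difference = |$2,584 − $682| = $1,902

$1,902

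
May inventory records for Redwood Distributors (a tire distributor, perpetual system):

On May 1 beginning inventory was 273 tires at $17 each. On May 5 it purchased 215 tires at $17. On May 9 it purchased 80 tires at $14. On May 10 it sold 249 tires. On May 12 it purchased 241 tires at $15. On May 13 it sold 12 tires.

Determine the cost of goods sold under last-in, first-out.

May 10, 249 sold [LIFO — newest first]: 80 @ $14 + 169 @ $17 = $3,993
May 13, 12 sold [LIFO — newest first]: 12 @ $15 = $180
Total COGS = $3,993 + $180 = $4,173
Ending inventory: 273 @ $17 + 46 @ $17 + 229 @ $15 = $8,858
Check: goods available $13,031 = COGS $4,173 + ending $8,858

COGS = $4,173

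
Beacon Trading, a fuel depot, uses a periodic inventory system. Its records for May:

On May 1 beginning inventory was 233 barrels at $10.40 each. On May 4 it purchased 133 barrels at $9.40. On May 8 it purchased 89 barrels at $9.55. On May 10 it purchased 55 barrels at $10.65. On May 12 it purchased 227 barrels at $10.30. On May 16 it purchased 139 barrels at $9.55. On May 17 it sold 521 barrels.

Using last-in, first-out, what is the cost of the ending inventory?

Ending inventory = $3,570.00

May 17, 521 sold [LIFO — newest first]: 139 @ $9.55 + 227 @ $10.30 + 55 @ $10.65 + 89 @ $9.55 + 11 @ $9.40 = $5,204.65
Ending inventory: 233 @ $10.40 + 122 @ $9.40 = $3,570.00
Check: goods available $8,774.65 = COGS $5,204.65 + ending $3,570.00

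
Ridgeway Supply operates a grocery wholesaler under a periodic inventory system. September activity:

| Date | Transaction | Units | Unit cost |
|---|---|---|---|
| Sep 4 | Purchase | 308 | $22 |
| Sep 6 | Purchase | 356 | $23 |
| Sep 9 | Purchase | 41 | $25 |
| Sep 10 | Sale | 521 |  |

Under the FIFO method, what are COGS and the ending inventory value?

Sep 10, 521 sold [FIFO — oldest first]: 308 @ $22 + 213 @ $23 = $11,675
Ending inventory: 143 @ $23 + 41 @ $25 = $4,314

COGS = $11,675; ending inventory = $4,314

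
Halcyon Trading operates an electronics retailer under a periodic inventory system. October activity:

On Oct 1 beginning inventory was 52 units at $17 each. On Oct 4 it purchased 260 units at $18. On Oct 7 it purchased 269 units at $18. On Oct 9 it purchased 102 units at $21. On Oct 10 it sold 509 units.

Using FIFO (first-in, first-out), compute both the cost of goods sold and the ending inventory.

Oct 10, 509 sold [FIFO — oldest first]: 52 @ $17 + 260 @ $18 + 197 @ $18 = $9,110
Ending inventory: 72 @ $18 + 102 @ $21 = $3,438
Check: goods available $12,548 = COGS $9,110 + ending $3,438

COGS = $9,110; ending inventory = $3,438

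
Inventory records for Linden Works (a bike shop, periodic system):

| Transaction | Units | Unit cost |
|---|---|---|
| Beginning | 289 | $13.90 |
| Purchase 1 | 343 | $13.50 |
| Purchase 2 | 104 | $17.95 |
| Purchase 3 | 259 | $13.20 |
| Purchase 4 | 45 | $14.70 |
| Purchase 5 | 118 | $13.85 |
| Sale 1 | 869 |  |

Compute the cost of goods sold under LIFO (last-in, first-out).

COGS = $12,211.90

Sale 1 (869) [LIFO — newest first]: 118 @ $13.85 + 45 @ $14.70 + 259 @ $13.20 + 104 @ $17.95 + 343 @ $13.50 = $12,211.90
Ending inventory: 289 @ $13.90 = $4,017.10
Check: goods available $16,229.00 = COGS $12,211.90 + ending $4,017.10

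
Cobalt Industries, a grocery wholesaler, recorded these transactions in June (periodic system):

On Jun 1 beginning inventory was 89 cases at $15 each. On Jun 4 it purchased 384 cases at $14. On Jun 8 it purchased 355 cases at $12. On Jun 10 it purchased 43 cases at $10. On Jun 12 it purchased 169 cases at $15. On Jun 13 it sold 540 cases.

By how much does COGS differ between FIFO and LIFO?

FIFO COGS: 89 @ $15 + 384 @ $14 + 67 @ $12 = $7,515
LIFO COGS: 169 @ $15 + 43 @ $10 + 328 @ $12 = $6,901
Difference = |$7,515 − $6,901| = $614

$614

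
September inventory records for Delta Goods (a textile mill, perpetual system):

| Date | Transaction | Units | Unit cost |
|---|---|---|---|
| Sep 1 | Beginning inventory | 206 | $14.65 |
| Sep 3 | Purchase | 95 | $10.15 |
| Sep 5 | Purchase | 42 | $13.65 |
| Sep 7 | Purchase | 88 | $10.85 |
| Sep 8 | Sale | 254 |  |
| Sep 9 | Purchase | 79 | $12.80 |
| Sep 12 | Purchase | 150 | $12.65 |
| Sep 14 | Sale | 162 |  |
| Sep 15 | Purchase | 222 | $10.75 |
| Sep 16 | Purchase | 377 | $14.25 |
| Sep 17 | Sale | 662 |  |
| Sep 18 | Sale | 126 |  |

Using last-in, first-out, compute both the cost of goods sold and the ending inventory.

COGS = $15,371.95; ending inventory = $805.75

Sep 8, 254 sold [LIFO — newest first]: 88 @ $10.85 + 42 @ $13.65 + 95 @ $10.15 + 29 @ $14.65 = $2,917.20
Sep 14, 162 sold [LIFO — newest first]: 150 @ $12.65 + 12 @ $12.80 = $2,051.10
Sep 17, 662 sold [LIFO — newest first]: 377 @ $14.25 + 222 @ $10.75 + 63 @ $12.80 = $8,565.15
Sep 18, 126 sold [LIFO — newest first]: 4 @ $12.80 + 122 @ $14.65 = $1,838.50
Total COGS = $2,917.20 + $2,051.10 + $8,565.15 + $1,838.50 = $15,371.95
Ending inventory: 55 @ $14.65 = $805.75
Check: goods available $16,177.70 = COGS $15,371.95 + ending $805.75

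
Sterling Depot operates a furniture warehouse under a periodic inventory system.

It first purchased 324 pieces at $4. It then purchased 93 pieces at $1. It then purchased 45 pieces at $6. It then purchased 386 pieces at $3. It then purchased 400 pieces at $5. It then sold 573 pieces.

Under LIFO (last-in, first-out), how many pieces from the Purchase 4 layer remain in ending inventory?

213

Sale 1 (573) [LIFO — newest first]: 400 @ $5 + 173 @ $3 = $2,519
Ending inventory: 324 @ $4 + 93 @ $1 + 45 @ $6 + 213 @ $3 = $2,298
Check: goods available $4,817 = COGS $2,519 + ending $2,298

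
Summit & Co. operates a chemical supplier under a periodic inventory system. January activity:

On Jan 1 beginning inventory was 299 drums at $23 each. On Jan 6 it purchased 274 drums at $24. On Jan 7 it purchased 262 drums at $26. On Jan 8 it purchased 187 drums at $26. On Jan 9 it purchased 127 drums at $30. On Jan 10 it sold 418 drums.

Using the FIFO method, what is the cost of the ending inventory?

Jan 10, 418 sold [FIFO — oldest first]: 299 @ $23 + 119 @ $24 = $9,733
Ending inventory: 155 @ $24 + 262 @ $26 + 187 @ $26 + 127 @ $30 = $19,204

Ending inventory = $19,204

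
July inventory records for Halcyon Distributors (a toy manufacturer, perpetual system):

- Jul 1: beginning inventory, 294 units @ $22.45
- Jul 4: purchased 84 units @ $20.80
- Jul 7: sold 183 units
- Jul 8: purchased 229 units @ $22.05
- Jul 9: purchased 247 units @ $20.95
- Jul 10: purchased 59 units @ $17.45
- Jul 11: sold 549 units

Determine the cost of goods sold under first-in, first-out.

COGS = $16,015.70

Jul 7, 183 sold [FIFO — oldest first]: 183 @ $22.45 = $4,108.35
Jul 11, 549 sold [FIFO — oldest first]: 111 @ $22.45 + 84 @ $20.80 + 229 @ $22.05 + 125 @ $20.95 = $11,907.35
Total COGS = $4,108.35 + $11,907.35 = $16,015.70
Ending inventory: 122 @ $20.95 + 59 @ $17.45 = $3,585.45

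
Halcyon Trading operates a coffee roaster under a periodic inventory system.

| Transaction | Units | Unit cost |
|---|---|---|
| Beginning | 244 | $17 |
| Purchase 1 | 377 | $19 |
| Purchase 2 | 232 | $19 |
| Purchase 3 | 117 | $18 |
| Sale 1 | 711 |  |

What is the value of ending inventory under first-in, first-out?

Ending inventory = $4,804

Sale 1 (711) [FIFO — oldest first]: 244 @ $17 + 377 @ $19 + 90 @ $19 = $13,021
Ending inventory: 142 @ $19 + 117 @ $18 = $4,804
Check: goods available $17,825 = COGS $13,021 + ending $4,804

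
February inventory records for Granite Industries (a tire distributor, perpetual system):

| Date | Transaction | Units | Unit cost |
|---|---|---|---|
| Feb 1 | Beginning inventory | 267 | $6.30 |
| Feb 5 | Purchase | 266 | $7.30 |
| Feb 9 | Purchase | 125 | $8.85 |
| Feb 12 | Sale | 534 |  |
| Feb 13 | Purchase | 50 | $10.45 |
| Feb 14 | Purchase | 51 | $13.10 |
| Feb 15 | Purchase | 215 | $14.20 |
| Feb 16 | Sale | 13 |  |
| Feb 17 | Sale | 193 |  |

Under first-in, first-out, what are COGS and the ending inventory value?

Feb 12, 534 sold [FIFO — oldest first]: 267 @ $6.30 + 266 @ $7.30 + 1 @ $8.85 = $3,632.75
Feb 16, 13 sold [FIFO — oldest first]: 13 @ $8.85 = $115.05
Feb 17, 193 sold [FIFO — oldest first]: 111 @ $8.85 + 50 @ $10.45 + 32 @ $13.10 = $1,924.05
Total COGS = $3,632.75 + $115.05 + $1,924.05 = $5,671.85
Ending inventory: 19 @ $13.10 + 215 @ $14.20 = $3,301.90

COGS = $5,671.85; ending inventory = $3,301.90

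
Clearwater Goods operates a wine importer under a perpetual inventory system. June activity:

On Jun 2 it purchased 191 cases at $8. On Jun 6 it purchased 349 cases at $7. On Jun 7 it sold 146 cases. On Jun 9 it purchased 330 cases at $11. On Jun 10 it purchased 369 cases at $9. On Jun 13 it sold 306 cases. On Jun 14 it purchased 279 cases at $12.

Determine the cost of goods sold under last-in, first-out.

COGS = $3,776

Jun 7, 146 sold [LIFO — newest first]: 146 @ $7 = $1,022
Jun 13, 306 sold [LIFO — newest first]: 306 @ $9 = $2,754
Total COGS = $1,022 + $2,754 = $3,776
Ending inventory: 191 @ $8 + 203 @ $7 + 330 @ $11 + 63 @ $9 + 279 @ $12 = $10,494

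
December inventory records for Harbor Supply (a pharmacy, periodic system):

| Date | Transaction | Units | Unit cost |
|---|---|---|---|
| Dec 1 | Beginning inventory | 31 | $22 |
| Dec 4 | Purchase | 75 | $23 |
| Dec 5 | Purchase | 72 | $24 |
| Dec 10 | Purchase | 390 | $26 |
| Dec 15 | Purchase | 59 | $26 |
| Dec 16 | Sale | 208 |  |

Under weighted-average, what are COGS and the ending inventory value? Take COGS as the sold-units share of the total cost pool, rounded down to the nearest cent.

Dec 16, sell 208: 208/627 × $15,809.00 → $5,244.45
Ending inventory (cost pool remaining) = $10,564.55

COGS = $5,244.45; ending inventory = $10,564.55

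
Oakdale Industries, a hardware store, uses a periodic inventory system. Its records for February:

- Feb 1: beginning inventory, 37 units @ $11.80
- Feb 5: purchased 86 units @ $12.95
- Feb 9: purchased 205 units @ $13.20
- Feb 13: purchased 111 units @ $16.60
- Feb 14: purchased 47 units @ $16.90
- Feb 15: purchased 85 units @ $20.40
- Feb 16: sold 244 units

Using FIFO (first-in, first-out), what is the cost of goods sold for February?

COGS = $3,147.50

Feb 16, 244 sold [FIFO — oldest first]: 37 @ $11.80 + 86 @ $12.95 + 121 @ $13.20 = $3,147.50
Ending inventory: 84 @ $13.20 + 111 @ $16.60 + 47 @ $16.90 + 85 @ $20.40 = $5,479.70
Check: goods available $8,627.20 = COGS $3,147.50 + ending $5,479.70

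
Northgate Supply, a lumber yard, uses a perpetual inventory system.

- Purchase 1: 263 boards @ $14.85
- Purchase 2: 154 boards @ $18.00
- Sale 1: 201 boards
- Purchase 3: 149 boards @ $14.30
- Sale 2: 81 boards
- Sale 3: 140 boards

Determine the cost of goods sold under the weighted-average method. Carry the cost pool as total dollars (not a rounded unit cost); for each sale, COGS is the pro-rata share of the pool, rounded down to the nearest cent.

After Purchase 1: 263 on hand, pool $3,905.55 (≈ $14.8500 each)
After Purchase 2: 417 on hand, pool $6,677.55 (≈ $16.0133 each)
Sale 1, sell 201: 201/417 × $6,677.55 → $3,218.67
After Purchase 3: 365 on hand, pool $5,589.58 (≈ $15.3139 each)
Sale 2, sell 81: 81/365 × $5,589.58 → $1,240.42
Sale 3, sell 140: 140/284 × $4,349.16 → $2,143.95
Total COGS = $3,218.67 + $1,240.42 + $2,143.95 = $6,603.04
Ending inventory (cost pool remaining) = $2,205.21
Check: goods available $8,808.25 = COGS $6,603.04 + ending $2,205.21

COGS = $6,603.04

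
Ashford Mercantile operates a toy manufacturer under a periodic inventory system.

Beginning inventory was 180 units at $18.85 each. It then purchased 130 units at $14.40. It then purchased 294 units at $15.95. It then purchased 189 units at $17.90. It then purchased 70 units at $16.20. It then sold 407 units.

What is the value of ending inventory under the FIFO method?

Ending inventory = $7,659.25

Sale 1 (407) [FIFO — oldest first]: 180 @ $18.85 + 130 @ $14.40 + 97 @ $15.95 = $6,812.15
Ending inventory: 197 @ $15.95 + 189 @ $17.90 + 70 @ $16.20 = $7,659.25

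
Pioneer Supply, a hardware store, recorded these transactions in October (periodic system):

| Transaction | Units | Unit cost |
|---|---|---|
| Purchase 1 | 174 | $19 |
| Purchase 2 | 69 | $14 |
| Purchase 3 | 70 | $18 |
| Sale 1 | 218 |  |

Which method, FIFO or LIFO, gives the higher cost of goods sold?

FIFO COGS: 174 @ $19 + 44 @ $14 = $3,922
LIFO COGS: 70 @ $18 + 69 @ $14 + 79 @ $19 = $3,727

FIFO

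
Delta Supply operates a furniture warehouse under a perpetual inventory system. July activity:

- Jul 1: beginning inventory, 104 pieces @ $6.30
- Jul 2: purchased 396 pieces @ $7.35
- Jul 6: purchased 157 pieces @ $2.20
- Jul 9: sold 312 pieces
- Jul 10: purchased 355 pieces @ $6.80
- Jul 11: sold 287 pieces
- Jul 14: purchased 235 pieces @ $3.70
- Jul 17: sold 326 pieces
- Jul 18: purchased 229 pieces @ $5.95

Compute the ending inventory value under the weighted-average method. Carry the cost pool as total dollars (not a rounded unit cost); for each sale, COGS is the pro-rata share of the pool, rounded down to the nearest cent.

Ending inventory = $3,104.50

After Jul 1: 104 on hand, pool $655.20 (≈ $6.3000 each)
After Jul 2: 500 on hand, pool $3,565.80 (≈ $7.1316 each)
After Jul 6: 657 on hand, pool $3,911.20 (≈ $5.9531 each)
Jul 9, sell 312: 312/657 × $3,911.20 → $1,857.37
After Jul 10: 700 on hand, pool $4,467.83 (≈ $6.3826 each)
Jul 11, sell 287: 287/700 × $4,467.83 → $1,831.81
After Jul 14: 648 on hand, pool $3,505.52 (≈ $5.4098 each)
Jul 17, sell 326: 326/648 × $3,505.52 → $1,763.57
After Jul 18: 551 on hand, pool $3,104.50 (≈ $5.6343 each)
Total COGS = $1,857.37 + $1,831.81 + $1,763.57 = $5,452.75
Ending inventory (cost pool remaining) = $3,104.50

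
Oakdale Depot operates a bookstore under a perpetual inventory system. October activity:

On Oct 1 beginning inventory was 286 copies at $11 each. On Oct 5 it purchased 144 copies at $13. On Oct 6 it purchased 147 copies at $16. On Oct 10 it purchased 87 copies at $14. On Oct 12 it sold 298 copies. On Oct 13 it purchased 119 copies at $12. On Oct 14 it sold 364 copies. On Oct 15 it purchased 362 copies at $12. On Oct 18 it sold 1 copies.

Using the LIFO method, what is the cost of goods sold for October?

COGS = $8,697

Oct 12, 298 sold [LIFO — newest first]: 87 @ $14 + 147 @ $16 + 64 @ $13 = $4,402
Oct 14, 364 sold [LIFO — newest first]: 119 @ $12 + 80 @ $13 + 165 @ $11 = $4,283
Oct 18, 1 sold [LIFO — newest first]: 1 @ $12 = $12
Total COGS = $4,402 + $4,283 + $12 = $8,697
Ending inventory: 121 @ $11 + 361 @ $12 = $5,663
Check: goods available $14,360 = COGS $8,697 + ending $5,663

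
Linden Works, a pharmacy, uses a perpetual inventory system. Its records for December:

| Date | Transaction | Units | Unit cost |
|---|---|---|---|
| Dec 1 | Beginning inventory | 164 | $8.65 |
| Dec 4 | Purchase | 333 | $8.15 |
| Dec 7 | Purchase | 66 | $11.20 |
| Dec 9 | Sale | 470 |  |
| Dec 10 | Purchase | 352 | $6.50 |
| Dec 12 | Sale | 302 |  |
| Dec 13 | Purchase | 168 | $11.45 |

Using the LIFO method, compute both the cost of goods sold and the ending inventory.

Dec 9, 470 sold [LIFO — newest first]: 66 @ $11.20 + 333 @ $8.15 + 71 @ $8.65 = $4,067.30
Dec 12, 302 sold [LIFO — newest first]: 302 @ $6.50 = $1,963.00
Total COGS = $4,067.30 + $1,963.00 = $6,030.30
Ending inventory: 93 @ $8.65 + 50 @ $6.50 + 168 @ $11.45 = $3,053.05

COGS = $6,030.30; ending inventory = $3,053.05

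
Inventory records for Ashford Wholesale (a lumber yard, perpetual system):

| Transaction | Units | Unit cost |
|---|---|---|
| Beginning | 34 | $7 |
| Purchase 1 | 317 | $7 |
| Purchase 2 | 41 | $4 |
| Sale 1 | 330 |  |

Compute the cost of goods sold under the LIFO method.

Sale 1 (330) [LIFO — newest first]: 41 @ $4 + 289 @ $7 = $2,187
Ending inventory: 34 @ $7 + 28 @ $7 = $434
Check: goods available $2,621 = COGS $2,187 + ending $434

COGS = $2,187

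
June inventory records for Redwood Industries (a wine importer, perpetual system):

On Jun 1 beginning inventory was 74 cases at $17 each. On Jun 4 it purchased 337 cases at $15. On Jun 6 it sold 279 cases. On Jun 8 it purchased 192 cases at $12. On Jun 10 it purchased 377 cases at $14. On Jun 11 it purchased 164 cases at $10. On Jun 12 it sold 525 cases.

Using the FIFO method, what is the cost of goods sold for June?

Jun 6, 279 sold [FIFO — oldest first]: 74 @ $17 + 205 @ $15 = $4,333
Jun 12, 525 sold [FIFO — oldest first]: 132 @ $15 + 192 @ $12 + 201 @ $14 = $7,098
Total COGS = $4,333 + $7,098 = $11,431
Ending inventory: 176 @ $14 + 164 @ $10 = $4,104
Check: goods available $15,535 = COGS $11,431 + ending $4,104

COGS = $11,431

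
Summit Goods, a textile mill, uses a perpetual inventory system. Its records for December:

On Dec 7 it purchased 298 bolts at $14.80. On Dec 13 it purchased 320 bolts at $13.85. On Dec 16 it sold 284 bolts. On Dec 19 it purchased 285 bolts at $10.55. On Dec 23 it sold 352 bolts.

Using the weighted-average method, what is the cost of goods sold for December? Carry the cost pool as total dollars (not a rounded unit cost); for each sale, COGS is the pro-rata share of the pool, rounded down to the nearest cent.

COGS = $8,490.87

After Dec 7: 298 on hand, pool $4,410.40 (≈ $14.8000 each)
After Dec 13: 618 on hand, pool $8,842.40 (≈ $14.3081 each)
Dec 16, sell 284: 284/618 × $8,842.40 → $4,063.49
After Dec 19: 619 on hand, pool $7,785.66 (≈ $12.5778 each)
Dec 23, sell 352: 352/619 × $7,785.66 → $4,427.38
Total COGS = $4,063.49 + $4,427.38 = $8,490.87
Ending inventory (cost pool remaining) = $3,358.28
Check: goods available $11,849.15 = COGS $8,490.87 + ending $3,358.28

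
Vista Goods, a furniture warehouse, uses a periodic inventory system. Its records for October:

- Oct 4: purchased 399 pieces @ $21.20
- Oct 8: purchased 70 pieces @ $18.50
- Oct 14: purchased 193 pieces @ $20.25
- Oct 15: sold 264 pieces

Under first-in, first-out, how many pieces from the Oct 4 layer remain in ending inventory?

135

Oct 15, 264 sold [FIFO — oldest first]: 264 @ $21.20 = $5,596.80
Ending inventory: 135 @ $21.20 + 70 @ $18.50 + 193 @ $20.25 = $8,065.25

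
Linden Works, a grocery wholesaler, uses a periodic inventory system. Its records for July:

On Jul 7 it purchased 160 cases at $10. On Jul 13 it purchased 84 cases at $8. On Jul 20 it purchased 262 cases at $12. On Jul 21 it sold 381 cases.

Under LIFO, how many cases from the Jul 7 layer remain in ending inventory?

125

Jul 21, 381 sold [LIFO — newest first]: 262 @ $12 + 84 @ $8 + 35 @ $10 = $4,166
Ending inventory: 125 @ $10 = $1,250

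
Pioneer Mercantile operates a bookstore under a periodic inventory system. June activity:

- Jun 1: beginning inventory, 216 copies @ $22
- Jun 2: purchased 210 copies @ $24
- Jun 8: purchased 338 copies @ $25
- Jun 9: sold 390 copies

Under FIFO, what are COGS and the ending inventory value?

Jun 9, 390 sold [FIFO — oldest first]: 216 @ $22 + 174 @ $24 = $8,928
Ending inventory: 36 @ $24 + 338 @ $25 = $9,314

COGS = $8,928; ending inventory = $9,314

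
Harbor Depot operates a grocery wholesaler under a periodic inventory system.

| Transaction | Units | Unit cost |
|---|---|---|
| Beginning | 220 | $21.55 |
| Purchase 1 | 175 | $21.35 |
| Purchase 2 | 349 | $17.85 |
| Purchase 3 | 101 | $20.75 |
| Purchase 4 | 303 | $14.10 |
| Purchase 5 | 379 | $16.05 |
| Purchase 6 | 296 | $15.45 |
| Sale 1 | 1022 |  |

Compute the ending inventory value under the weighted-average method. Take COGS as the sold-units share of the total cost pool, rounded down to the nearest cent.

Ending inventory = $13,942.19

Sale 1, sell 1022: 1022/1823 × $31,731.10 → $17,788.91
Ending inventory (cost pool remaining) = $13,942.19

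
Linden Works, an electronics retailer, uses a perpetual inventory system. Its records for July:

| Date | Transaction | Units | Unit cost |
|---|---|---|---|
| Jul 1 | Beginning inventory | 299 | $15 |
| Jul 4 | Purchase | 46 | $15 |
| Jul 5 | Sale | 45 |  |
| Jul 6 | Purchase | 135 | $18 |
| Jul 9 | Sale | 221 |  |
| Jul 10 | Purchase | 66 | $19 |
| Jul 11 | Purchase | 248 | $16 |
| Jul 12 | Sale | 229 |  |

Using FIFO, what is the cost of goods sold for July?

COGS = $7,890

Jul 5, 45 sold [FIFO — oldest first]: 45 @ $15 = $675
Jul 9, 221 sold [FIFO — oldest first]: 221 @ $15 = $3,315
Jul 12, 229 sold [FIFO — oldest first]: 33 @ $15 + 46 @ $15 + 135 @ $18 + 15 @ $19 = $3,900
Total COGS = $675 + $3,315 + $3,900 = $7,890
Ending inventory: 51 @ $19 + 248 @ $16 = $4,937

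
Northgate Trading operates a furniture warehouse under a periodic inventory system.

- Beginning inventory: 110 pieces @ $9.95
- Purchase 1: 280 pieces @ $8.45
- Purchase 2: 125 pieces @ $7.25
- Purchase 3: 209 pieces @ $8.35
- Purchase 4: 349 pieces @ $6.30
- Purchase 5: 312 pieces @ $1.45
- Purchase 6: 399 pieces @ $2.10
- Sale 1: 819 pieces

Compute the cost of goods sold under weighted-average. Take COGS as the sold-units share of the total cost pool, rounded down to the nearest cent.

COGS = $4,407.58

Sale 1, sell 819: 819/1784 × $9,600.90 → $4,407.58
Ending inventory (cost pool remaining) = $5,193.32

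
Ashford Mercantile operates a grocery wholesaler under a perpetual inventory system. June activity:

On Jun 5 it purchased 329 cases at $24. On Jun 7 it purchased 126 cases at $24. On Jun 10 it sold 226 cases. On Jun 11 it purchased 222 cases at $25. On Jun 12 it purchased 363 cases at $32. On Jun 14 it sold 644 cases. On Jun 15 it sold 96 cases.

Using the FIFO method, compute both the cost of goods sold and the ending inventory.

COGS = $25,718; ending inventory = $2,368

Jun 10, 226 sold [FIFO — oldest first]: 226 @ $24 = $5,424
Jun 14, 644 sold [FIFO — oldest first]: 103 @ $24 + 126 @ $24 + 222 @ $25 + 193 @ $32 = $17,222
Jun 15, 96 sold [FIFO — oldest first]: 96 @ $32 = $3,072
Total COGS = $5,424 + $17,222 + $3,072 = $25,718
Ending inventory: 74 @ $32 = $2,368
Check: goods available $28,086 = COGS $25,718 + ending $2,368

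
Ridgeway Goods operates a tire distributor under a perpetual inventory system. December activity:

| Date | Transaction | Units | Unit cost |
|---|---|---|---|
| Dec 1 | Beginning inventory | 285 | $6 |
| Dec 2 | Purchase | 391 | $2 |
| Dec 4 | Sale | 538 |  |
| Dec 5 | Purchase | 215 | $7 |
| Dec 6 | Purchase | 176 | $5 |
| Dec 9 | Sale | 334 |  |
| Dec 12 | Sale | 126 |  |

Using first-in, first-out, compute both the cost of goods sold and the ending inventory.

COGS = $4,532; ending inventory = $345

Dec 4, 538 sold [FIFO — oldest first]: 285 @ $6 + 253 @ $2 = $2,216
Dec 9, 334 sold [FIFO — oldest first]: 138 @ $2 + 196 @ $7 = $1,648
Dec 12, 126 sold [FIFO — oldest first]: 19 @ $7 + 107 @ $5 = $668
Total COGS = $2,216 + $1,648 + $668 = $4,532
Ending inventory: 69 @ $5 = $345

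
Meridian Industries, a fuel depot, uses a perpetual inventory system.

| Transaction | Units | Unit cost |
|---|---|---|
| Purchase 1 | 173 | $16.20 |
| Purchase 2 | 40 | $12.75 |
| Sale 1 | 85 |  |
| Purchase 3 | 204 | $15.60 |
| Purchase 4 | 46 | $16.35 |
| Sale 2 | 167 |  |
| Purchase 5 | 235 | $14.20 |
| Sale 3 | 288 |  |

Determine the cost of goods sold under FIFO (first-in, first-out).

COGS = $8,340.50

Sale 1 (85) [FIFO — oldest first]: 85 @ $16.20 = $1,377.00
Sale 2 (167) [FIFO — oldest first]: 88 @ $16.20 + 40 @ $12.75 + 39 @ $15.60 = $2,544.00
Sale 3 (288) [FIFO — oldest first]: 165 @ $15.60 + 46 @ $16.35 + 77 @ $14.20 = $4,419.50
Total COGS = $1,377.00 + $2,544.00 + $4,419.50 = $8,340.50
Ending inventory: 158 @ $14.20 = $2,243.60
Check: goods available $10,584.10 = COGS $8,340.50 + ending $2,243.60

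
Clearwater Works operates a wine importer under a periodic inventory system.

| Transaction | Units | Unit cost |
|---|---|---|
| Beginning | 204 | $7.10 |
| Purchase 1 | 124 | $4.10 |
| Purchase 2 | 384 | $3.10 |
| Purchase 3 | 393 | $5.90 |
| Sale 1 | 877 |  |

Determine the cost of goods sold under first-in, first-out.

Sale 1 (877) [FIFO — oldest first]: 204 @ $7.10 + 124 @ $4.10 + 384 @ $3.10 + 165 @ $5.90 = $4,120.70
Ending inventory: 228 @ $5.90 = $1,345.20

COGS = $4,120.70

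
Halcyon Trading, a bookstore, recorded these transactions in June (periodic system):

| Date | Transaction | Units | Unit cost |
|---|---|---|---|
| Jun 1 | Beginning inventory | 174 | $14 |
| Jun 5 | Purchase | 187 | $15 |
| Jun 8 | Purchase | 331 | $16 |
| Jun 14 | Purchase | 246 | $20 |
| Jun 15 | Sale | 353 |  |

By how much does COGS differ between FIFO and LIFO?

FIFO COGS: 174 @ $14 + 179 @ $15 = $5,121
LIFO COGS: 246 @ $20 + 107 @ $16 = $6,632
Difference = |$5,121 − $6,632| = $1,511

$1,511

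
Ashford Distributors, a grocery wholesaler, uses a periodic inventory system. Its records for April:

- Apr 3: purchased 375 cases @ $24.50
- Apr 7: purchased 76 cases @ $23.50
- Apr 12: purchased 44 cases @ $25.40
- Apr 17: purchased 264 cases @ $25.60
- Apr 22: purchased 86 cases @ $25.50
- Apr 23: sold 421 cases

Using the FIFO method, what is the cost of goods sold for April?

COGS = $10,268.50

Apr 23, 421 sold [FIFO — oldest first]: 375 @ $24.50 + 46 @ $23.50 = $10,268.50
Ending inventory: 30 @ $23.50 + 44 @ $25.40 + 264 @ $25.60 + 86 @ $25.50 = $10,774.00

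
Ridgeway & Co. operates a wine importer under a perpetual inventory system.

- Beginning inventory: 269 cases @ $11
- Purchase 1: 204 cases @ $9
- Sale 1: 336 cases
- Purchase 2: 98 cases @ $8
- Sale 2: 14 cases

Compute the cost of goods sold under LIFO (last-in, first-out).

COGS = $3,400

Sale 1 (336) [LIFO — newest first]: 204 @ $9 + 132 @ $11 = $3,288
Sale 2 (14) [LIFO — newest first]: 14 @ $8 = $112
Total COGS = $3,288 + $112 = $3,400
Ending inventory: 137 @ $11 + 84 @ $8 = $2,179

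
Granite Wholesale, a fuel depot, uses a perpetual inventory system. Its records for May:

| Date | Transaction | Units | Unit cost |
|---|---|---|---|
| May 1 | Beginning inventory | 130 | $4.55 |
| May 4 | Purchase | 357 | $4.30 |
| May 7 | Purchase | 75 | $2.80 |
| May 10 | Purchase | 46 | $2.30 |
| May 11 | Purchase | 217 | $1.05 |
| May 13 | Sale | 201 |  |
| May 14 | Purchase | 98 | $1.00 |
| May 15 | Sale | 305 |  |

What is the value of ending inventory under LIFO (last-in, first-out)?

Ending inventory = $1,825.60

May 13, 201 sold [LIFO — newest first]: 201 @ $1.05 = $211.05
May 15, 305 sold [LIFO — newest first]: 98 @ $1.00 + 16 @ $1.05 + 46 @ $2.30 + 75 @ $2.80 + 70 @ $4.30 = $731.60
Total COGS = $211.05 + $731.60 = $942.65
Ending inventory: 130 @ $4.55 + 287 @ $4.30 = $1,825.60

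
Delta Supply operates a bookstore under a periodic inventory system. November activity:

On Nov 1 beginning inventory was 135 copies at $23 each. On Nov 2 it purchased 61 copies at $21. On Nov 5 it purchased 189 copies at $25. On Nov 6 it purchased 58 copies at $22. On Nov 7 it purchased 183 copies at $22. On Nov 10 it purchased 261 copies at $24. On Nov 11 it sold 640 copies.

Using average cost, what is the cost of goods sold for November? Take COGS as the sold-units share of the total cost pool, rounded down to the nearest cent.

COGS = $14,919.14

Nov 11, sell 640: 640/887 × $20,677.00 → $14,919.14
Ending inventory (cost pool remaining) = $5,757.86
Check: goods available $20,677.00 = COGS $14,919.14 + ending $5,757.86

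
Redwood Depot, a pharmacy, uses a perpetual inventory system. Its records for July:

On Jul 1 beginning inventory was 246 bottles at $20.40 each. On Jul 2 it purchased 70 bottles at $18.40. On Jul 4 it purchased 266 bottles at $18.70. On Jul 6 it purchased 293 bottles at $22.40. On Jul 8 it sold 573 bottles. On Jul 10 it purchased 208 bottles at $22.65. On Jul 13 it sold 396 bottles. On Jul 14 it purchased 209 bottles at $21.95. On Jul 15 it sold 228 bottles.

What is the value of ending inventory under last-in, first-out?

Jul 8, 573 sold [LIFO — newest first]: 293 @ $22.40 + 266 @ $18.70 + 14 @ $18.40 = $11,795.00
Jul 13, 396 sold [LIFO — newest first]: 208 @ $22.65 + 56 @ $18.40 + 132 @ $20.40 = $8,434.40
Jul 15, 228 sold [LIFO — newest first]: 209 @ $21.95 + 19 @ $20.40 = $4,975.15
Total COGS = $11,795.00 + $8,434.40 + $4,975.15 = $25,204.55
Ending inventory: 95 @ $20.40 = $1,938.00

Ending inventory = $1,938.00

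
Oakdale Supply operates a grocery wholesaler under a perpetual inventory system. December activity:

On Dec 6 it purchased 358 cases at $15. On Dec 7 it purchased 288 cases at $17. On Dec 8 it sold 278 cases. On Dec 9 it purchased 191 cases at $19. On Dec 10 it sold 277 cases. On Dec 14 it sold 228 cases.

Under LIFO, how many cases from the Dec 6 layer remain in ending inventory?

54

Dec 8, 278 sold [LIFO — newest first]: 278 @ $17 = $4,726
Dec 10, 277 sold [LIFO — newest first]: 191 @ $19 + 10 @ $17 + 76 @ $15 = $4,939
Dec 14, 228 sold [LIFO — newest first]: 228 @ $15 = $3,420
Total COGS = $4,726 + $4,939 + $3,420 = $13,085
Ending inventory: 54 @ $15 = $810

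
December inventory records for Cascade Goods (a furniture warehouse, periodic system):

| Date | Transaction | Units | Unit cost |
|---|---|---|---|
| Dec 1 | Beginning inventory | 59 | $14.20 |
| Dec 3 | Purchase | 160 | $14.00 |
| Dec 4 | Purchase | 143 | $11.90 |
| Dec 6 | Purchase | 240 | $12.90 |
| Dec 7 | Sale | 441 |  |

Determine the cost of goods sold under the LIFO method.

COGS = $5,609.70

Dec 7, 441 sold [LIFO — newest first]: 240 @ $12.90 + 143 @ $11.90 + 58 @ $14.00 = $5,609.70
Ending inventory: 59 @ $14.20 + 102 @ $14.00 = $2,265.80
Check: goods available $7,875.50 = COGS $5,609.70 + ending $2,265.80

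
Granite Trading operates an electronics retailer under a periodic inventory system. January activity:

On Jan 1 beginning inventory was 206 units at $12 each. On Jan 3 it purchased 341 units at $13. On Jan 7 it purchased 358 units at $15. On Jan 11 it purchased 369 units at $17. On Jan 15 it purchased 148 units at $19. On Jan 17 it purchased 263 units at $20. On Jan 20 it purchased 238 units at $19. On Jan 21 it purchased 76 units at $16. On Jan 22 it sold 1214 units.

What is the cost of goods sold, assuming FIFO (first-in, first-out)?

Jan 22, 1214 sold [FIFO — oldest first]: 206 @ $12 + 341 @ $13 + 358 @ $15 + 309 @ $17 = $17,528
Ending inventory: 60 @ $17 + 148 @ $19 + 263 @ $20 + 238 @ $19 + 76 @ $16 = $14,830

COGS = $17,528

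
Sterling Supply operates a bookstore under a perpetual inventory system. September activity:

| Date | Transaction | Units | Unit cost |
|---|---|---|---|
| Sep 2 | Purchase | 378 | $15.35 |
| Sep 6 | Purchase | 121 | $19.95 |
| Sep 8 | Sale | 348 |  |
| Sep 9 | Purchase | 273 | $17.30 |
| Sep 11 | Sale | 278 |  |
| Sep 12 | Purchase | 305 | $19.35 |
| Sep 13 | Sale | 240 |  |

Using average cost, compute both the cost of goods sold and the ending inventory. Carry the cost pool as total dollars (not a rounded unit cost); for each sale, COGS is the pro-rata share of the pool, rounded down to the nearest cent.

After Sep 2: 378 on hand, pool $5,802.30 (≈ $15.3500 each)
After Sep 6: 499 on hand, pool $8,216.25 (≈ $16.4654 each)
Sep 8, sell 348: 348/499 × $8,216.25 → $5,729.96
After Sep 9: 424 on hand, pool $7,209.19 (≈ $17.0028 each)
Sep 11, sell 278: 278/424 × $7,209.19 → $4,726.78
After Sep 12: 451 on hand, pool $8,384.16 (≈ $18.5902 each)
Sep 13, sell 240: 240/451 × $8,384.16 → $4,461.63
Total COGS = $5,729.96 + $4,726.78 + $4,461.63 = $14,918.37
Ending inventory (cost pool remaining) = $3,922.53

COGS = $14,918.37; ending inventory = $3,922.53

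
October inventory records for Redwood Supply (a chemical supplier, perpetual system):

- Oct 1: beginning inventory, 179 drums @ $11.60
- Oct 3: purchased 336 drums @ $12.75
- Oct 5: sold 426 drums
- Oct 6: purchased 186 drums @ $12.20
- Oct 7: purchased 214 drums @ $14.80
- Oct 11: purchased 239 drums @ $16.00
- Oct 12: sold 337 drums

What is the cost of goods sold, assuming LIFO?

COGS = $10,602.40

Oct 5, 426 sold [LIFO — newest first]: 336 @ $12.75 + 90 @ $11.60 = $5,328.00
Oct 12, 337 sold [LIFO — newest first]: 239 @ $16.00 + 98 @ $14.80 = $5,274.40
Total COGS = $5,328.00 + $5,274.40 = $10,602.40
Ending inventory: 89 @ $11.60 + 186 @ $12.20 + 116 @ $14.80 = $5,018.40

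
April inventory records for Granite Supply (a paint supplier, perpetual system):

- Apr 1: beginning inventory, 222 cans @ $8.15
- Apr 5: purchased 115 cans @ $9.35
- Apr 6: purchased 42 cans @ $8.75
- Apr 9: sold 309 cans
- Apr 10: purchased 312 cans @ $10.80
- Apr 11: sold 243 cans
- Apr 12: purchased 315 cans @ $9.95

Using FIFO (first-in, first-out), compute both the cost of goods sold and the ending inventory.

Apr 9, 309 sold [FIFO — oldest first]: 222 @ $8.15 + 87 @ $9.35 = $2,622.75
Apr 11, 243 sold [FIFO — oldest first]: 28 @ $9.35 + 42 @ $8.75 + 173 @ $10.80 = $2,497.70
Total COGS = $2,622.75 + $2,497.70 = $5,120.45
Ending inventory: 139 @ $10.80 + 315 @ $9.95 = $4,635.45
Check: goods available $9,755.90 = COGS $5,120.45 + ending $4,635.45

COGS = $5,120.45; ending inventory = $4,635.45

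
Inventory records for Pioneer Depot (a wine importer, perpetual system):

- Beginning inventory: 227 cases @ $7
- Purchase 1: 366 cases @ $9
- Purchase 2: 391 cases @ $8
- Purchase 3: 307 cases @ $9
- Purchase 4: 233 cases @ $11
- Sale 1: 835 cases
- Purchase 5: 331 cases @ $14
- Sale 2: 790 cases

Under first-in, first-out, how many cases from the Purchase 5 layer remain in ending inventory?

Sale 1 (835) [FIFO — oldest first]: 227 @ $7 + 366 @ $9 + 242 @ $8 = $6,819
Sale 2 (790) [FIFO — oldest first]: 149 @ $8 + 307 @ $9 + 233 @ $11 + 101 @ $14 = $7,932
Total COGS = $6,819 + $7,932 = $14,751
Ending inventory: 230 @ $14 = $3,220

230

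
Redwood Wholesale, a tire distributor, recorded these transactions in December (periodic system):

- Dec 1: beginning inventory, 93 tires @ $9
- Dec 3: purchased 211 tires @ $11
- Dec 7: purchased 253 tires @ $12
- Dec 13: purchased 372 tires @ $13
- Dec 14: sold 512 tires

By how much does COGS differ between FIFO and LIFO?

FIFO COGS: 93 @ $9 + 211 @ $11 + 208 @ $12 = $5,654
LIFO COGS: 372 @ $13 + 140 @ $12 = $6,516
Difference = |$5,654 − $6,516| = $862

$862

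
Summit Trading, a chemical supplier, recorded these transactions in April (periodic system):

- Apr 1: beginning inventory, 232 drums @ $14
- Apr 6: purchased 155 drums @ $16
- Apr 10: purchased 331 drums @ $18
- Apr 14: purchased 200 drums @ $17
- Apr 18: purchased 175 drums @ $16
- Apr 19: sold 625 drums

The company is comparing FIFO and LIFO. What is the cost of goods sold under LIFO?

COGS = $10,700

FIFO COGS: 232 @ $14 + 155 @ $16 + 238 @ $18 = $10,012
LIFO COGS: 175 @ $16 + 200 @ $17 + 250 @ $18 = $10,700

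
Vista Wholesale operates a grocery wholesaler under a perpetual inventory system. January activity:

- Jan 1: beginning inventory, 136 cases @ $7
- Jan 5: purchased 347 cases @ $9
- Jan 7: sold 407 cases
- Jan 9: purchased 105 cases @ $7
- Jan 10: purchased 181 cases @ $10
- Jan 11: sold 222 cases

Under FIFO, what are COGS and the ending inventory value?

COGS = $5,220; ending inventory = $1,400

Jan 7, 407 sold [FIFO — oldest first]: 136 @ $7 + 271 @ $9 = $3,391
Jan 11, 222 sold [FIFO — oldest first]: 76 @ $9 + 105 @ $7 + 41 @ $10 = $1,829
Total COGS = $3,391 + $1,829 = $5,220
Ending inventory: 140 @ $10 = $1,400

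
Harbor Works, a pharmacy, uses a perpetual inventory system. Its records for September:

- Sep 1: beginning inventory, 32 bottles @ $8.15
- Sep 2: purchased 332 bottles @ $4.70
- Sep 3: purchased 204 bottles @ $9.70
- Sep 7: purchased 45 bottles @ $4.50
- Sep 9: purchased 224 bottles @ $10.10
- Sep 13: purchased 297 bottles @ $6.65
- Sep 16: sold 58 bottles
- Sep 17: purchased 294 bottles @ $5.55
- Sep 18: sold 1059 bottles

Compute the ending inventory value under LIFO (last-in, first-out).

Ending inventory = $1,572.10

Sep 16, 58 sold [LIFO — newest first]: 58 @ $6.65 = $385.70
Sep 18, 1059 sold [LIFO — newest first]: 294 @ $5.55 + 239 @ $6.65 + 224 @ $10.10 + 45 @ $4.50 + 204 @ $9.70 + 53 @ $4.70 = $7,913.85
Total COGS = $385.70 + $7,913.85 = $8,299.55
Ending inventory: 32 @ $8.15 + 279 @ $4.70 = $1,572.10
Check: goods available $9,871.65 = COGS $8,299.55 + ending $1,572.10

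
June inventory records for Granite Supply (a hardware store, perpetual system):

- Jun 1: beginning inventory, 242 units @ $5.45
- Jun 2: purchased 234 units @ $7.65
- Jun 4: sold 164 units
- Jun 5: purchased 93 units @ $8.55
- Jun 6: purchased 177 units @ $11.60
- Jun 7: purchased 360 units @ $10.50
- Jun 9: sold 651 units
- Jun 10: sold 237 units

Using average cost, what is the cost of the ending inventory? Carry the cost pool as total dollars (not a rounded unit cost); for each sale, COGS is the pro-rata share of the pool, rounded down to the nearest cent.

After Jun 1: 242 on hand, pool $1,318.90 (≈ $5.4500 each)
After Jun 2: 476 on hand, pool $3,109.00 (≈ $6.5315 each)
Jun 4, sell 164: 164/476 × $3,109.00 → $1,071.16
After Jun 5: 405 on hand, pool $2,832.99 (≈ $6.9950 each)
After Jun 6: 582 on hand, pool $4,886.19 (≈ $8.3955 each)
After Jun 7: 942 on hand, pool $8,666.19 (≈ $9.1998 each)
Jun 9, sell 651: 651/942 × $8,666.19 → $5,989.05
Jun 10, sell 237: 237/291 × $2,677.14 → $2,180.35
Total COGS = $1,071.16 + $5,989.05 + $2,180.35 = $9,240.56
Ending inventory (cost pool remaining) = $496.79

Ending inventory = $496.79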